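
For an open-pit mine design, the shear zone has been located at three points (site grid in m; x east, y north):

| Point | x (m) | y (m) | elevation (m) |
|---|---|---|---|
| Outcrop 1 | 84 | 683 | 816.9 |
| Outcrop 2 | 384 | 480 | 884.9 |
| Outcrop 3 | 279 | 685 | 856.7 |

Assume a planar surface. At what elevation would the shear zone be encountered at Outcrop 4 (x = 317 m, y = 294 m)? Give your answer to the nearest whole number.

Two edge vectors: Outcrop 1→Outcrop 2 = (300, -203, 68), Outcrop 1→Outcrop 3 = (195, 2, 39.8).
Normal n = (Outcrop 1→Outcrop 2) × (Outcrop 1→Outcrop 3) = (-8215.4, 1320, 40185).
So ∂z/∂x = −n_x/n_z = 0.20444 and ∂z/∂y = −n_y/n_z = −0.03285.
Intercept c from Outcrop 1: 816.9 − 17.17 + 22.44 = 822.16.
At (317, 294): z = 64.8 − 9.7 + 822.16 = 877.3 m.

877 m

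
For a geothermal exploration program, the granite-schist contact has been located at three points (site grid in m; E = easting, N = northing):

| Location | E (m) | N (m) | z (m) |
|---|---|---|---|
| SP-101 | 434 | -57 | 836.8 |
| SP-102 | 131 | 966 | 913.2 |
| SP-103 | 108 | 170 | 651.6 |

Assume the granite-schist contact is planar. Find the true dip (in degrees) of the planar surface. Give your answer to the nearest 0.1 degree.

40.0°

Two edge vectors: SP-101→SP-102 = (-303, 1023, 76.4), SP-101→SP-103 = (-326, 227, -185.2).
Normal n = (SP-101→SP-102) × (SP-101→SP-103) = (-206802.4, -81022, 264717).
So ∂z/∂E = −n_x/n_z = 0.78122 and ∂z/∂N = −n_y/n_z = 0.30607.
Gradient magnitude |∇z| = √(a² + b²) = √(0.61031 + 0.09368) = 0.83904.
True dip = arctan(0.83904) = 40.0°, dipping toward WSW (azimuth ≈ 249°).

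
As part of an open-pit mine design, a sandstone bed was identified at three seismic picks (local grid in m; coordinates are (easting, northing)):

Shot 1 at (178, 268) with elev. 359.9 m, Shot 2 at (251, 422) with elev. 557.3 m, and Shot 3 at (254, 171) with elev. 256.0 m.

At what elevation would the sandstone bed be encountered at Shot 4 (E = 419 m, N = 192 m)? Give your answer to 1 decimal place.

Two edge vectors: Shot 1→Shot 2 = (73, 154, 197.4), Shot 1→Shot 3 = (76, -97, -103.9).
Normal n = (Shot 1→Shot 2) × (Shot 1→Shot 3) = (3147.2, 22587.1, -18785).
So ∂z/∂E = −n_x/n_z = 0.16754 and ∂z/∂N = −n_y/n_z = 1.20240.
Intercept c from Shot 1: 359.9 − 29.82 − 322.24 = 7.83.
At (419, 192): z = 70.2 + 230.9 + 7.83 = 308.9 m.

308.9 m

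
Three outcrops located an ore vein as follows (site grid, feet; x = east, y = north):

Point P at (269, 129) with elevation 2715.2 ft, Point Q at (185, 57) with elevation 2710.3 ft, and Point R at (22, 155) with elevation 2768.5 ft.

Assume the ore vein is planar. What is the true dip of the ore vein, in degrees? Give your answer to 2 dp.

Let the plane be z = a·x + b·y + c.
Point Q−Point P: −84a − 72b = −4.9;  Point R−Point P: −247a + 26b = 53.3.
Solving gives a = −0.18581, b = 0.28483.
Gradient magnitude |∇z| = √(a² + b²) = √(0.03452 + 0.08113) = 0.34008.
True dip = arctan(0.34008) = 18.78°, dipping toward SSE (azimuth ≈ 147°).

18.78°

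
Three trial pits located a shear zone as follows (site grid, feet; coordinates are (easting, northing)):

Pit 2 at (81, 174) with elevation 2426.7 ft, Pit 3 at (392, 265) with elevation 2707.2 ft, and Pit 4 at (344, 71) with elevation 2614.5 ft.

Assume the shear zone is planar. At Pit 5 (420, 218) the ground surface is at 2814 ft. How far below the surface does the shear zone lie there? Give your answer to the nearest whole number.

97 ft

Two edge vectors: Pit 2→Pit 3 = (311, 91, 280.5), Pit 2→Pit 4 = (263, -103, 187.8).
Normal n = (Pit 2→Pit 3) × (Pit 2→Pit 4) = (45981.3, 15365.7, -55966).
So ∂z/∂E = −n_x/n_z = 0.82159 and ∂z/∂N = −n_y/n_z = 0.27455.
Intercept c from Pit 2: 2426.7 − 66.55 − 47.77 = 2312.38.
At (420, 218): z_contact = 345.1 + 59.9 + 2312.38 = 2717.3 ft.
Depth below ground = 2814 − 2717.3 = 97 ft.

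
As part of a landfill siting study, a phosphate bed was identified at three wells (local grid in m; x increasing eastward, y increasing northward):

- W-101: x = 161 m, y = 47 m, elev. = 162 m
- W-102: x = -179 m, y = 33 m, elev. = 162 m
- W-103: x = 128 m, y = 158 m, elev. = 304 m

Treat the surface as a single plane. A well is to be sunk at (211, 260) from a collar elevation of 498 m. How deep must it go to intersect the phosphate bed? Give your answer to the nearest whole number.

Two edge vectors: W-101→W-102 = (-340, -14, 0), W-101→W-103 = (-33, 111, 142).
Normal n = (W-101→W-102) × (W-101→W-103) = (-1988, 48280, -38202).
So ∂z/∂x = −n_x/n_z = −0.05204 and ∂z/∂y = −n_y/n_z = 1.26381.
Intercept c from W-101: 162 + 8.38 − 59.40 = 110.98.
At (211, 260): z_contact = −11.0 + 328.6 + 110.98 = 428.6 m.
Depth below ground = 498 − 428.6 = 69 m.

69 m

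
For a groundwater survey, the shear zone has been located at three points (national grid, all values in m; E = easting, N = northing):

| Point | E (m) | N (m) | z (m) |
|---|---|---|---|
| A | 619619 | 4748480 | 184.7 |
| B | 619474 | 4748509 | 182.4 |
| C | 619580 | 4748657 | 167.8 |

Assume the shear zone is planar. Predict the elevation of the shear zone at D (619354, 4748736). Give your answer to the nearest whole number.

Let the plane be z = a·E + b·N + c.
B−A: −145a + 29b = −2.3;  C−A: −39a + 177b = −16.9.
Solving gives a = −0.00338306, b = −0.09622565.
Then c = 184.7 − a·619619 − b·4748480 = 459206.46.
At (619354, 4748736): z = −2095.3 − 456950.2 + 459206.46 = 161.0 m.

161 m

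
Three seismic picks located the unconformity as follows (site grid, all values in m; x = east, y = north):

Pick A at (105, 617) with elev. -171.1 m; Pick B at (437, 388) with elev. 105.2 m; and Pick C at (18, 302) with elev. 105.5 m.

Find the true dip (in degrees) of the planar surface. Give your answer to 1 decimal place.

Two edge vectors: Pick A→Pick B = (332, -229, 276.3), Pick A→Pick C = (-87, -315, 276.6).
Normal n = (Pick A→Pick B) × (Pick A→Pick C) = (23693.1, -115869.3, -124503).
So ∂z/∂x = −n_x/n_z = 0.19030 and ∂z/∂y = −n_y/n_z = −0.93065.
Gradient magnitude |∇z| = √(a² + b²) = √(0.03621 + 0.86612) = 0.94991.
True dip = arctan(0.94991) = 43.5°, dipping toward NNW (azimuth ≈ 348°).

43.5°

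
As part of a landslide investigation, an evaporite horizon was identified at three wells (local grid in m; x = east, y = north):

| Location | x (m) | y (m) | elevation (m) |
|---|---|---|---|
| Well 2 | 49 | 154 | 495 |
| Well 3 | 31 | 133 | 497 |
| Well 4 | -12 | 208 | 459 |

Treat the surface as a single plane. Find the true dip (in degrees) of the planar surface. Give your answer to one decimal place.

24.1°

Two edge vectors: Well 2→Well 3 = (-18, -21, 2), Well 2→Well 4 = (-61, 54, -36).
Normal n = (Well 2→Well 3) × (Well 2→Well 4) = (648, -770, -2253).
So ∂z/∂x = −n_x/n_z = 0.28762 and ∂z/∂y = −n_y/n_z = −0.34177.
Gradient magnitude |∇z| = √(a² + b²) = √(0.08272 + 0.11680) = 0.44669.
True dip = arctan(0.44669) = 24.1°, dipping toward NW (azimuth ≈ 320°).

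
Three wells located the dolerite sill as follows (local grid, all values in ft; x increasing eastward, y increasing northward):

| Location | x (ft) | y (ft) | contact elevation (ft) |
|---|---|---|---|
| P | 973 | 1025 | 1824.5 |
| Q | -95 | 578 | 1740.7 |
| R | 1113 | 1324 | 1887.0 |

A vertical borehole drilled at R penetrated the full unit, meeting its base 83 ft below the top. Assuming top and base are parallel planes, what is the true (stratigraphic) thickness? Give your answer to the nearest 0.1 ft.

81.2 ft

Two edge vectors: P→Q = (-1068, -447, -83.8), P→R = (140, 299, 62.5).
Normal n = (P→Q) × (P→R) = (-2881.3, 55018, -256752).
So ∂z/∂x = −n_x/n_z = −0.01122 and ∂z/∂y = −n_y/n_z = 0.21428.
|∇z| = √(a²+b²) = 0.21458, so dip δ = arctan(0.21458) = 12.11°.
True thickness = vertical thickness × cos δ = 83 × cos 12.11° = 81.2 ft.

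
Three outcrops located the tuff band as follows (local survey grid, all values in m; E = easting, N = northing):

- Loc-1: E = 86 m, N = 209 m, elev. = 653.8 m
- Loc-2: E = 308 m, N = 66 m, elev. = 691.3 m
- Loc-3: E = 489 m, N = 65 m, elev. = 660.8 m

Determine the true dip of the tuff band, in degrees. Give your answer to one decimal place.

29.1°

Two edge vectors: Loc-1→Loc-2 = (222, -143, 37.5), Loc-1→Loc-3 = (403, -144, 7).
Normal n = (Loc-1→Loc-2) × (Loc-1→Loc-3) = (4399, 13558.5, 25661).
So ∂z/∂E = −n_x/n_z = −0.17143 and ∂z/∂N = −n_y/n_z = −0.52837.
Gradient magnitude |∇z| = √(a² + b²) = √(0.02939 + 0.27917) = 0.55548.
True dip = arctan(0.55548) = 29.1°, dipping toward NNE (azimuth ≈ 018°).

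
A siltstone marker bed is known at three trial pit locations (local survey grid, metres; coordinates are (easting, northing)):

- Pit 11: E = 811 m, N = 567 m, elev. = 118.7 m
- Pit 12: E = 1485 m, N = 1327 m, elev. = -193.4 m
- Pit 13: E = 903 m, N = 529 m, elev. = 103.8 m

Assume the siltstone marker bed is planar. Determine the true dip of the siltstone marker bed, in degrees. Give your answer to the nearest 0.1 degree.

Let the plane be z = a·E + b·N + c.
Pit 12−Pit 11: 674a + 760b = −312.1;  Pit 13−Pit 11: 92a − 38b = −14.9.
Solving gives a = −0.24268, b = −0.19544.
Gradient magnitude |∇z| = √(a² + b²) = √(0.05889 + 0.03820) = 0.31159.
True dip = arctan(0.31159) = 17.3°, dipping toward NE (azimuth ≈ 051°).

17.3°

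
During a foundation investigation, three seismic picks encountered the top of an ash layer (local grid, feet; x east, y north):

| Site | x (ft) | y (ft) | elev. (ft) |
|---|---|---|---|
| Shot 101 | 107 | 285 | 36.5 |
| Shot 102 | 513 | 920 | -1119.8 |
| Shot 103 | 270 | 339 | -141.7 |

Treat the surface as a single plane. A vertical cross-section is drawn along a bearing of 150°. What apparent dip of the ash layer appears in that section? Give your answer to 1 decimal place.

Let the plane be z = a·x + b·y + c.
Shot 102−Shot 101: 406a + 635b = −1156.3;  Shot 103−Shot 101: 163a + 54b = −178.2.
Solving gives a = −0.62167, b = −1.42347.
Unit vector along 150° is (sin 150°, cos 150°) = (0.5000, -0.8660).
Slope in that direction = a·(0.5000) + b·(-0.8660) = 0.92192.
Apparent dip = arctan|0.92192| = 42.7° (true dip is 57.2°, so apparent ≤ true as expected).

42.7°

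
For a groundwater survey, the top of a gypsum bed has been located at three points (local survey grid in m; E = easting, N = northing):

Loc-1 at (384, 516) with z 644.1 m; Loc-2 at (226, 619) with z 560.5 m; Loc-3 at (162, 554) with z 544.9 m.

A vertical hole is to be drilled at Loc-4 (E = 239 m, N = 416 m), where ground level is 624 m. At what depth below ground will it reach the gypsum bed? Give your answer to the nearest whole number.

23 m

Let the plane be z = a·E + b·N + c.
Loc-2−Loc-1: −158a + 103b = −83.6;  Loc-3−Loc-1: −222a + 38b = −99.2.
Solving gives a = 0.41755, b = −0.17113.
Then c = 644.1 − a·384 − b·516 = 572.06.
At (239, 416): z_contact = 99.8 − 71.2 + 572.06 = 600.7 m.
Depth below ground = 624 − 600.7 = 23 m.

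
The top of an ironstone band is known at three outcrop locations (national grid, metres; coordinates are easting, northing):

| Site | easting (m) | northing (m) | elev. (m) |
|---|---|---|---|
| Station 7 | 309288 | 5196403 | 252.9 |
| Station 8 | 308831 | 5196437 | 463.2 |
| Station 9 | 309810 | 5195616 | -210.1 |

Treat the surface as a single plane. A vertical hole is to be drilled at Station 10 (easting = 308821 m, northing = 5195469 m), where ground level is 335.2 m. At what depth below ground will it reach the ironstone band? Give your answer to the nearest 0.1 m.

Let the plane be z = a·easting + b·northing + c.
Station 8−Station 7: −457a + 34b = 210.3;  Station 9−Station 7: 522a − 787b = −463.
Solving gives a = −0.438020713, b = 0.297780417.
Then c = 252.9 − a·309288 − b·5196403 = −1411659.60.
At (308821, 5195469): z_contact = −135269.99 + 1547108.92 − 1411659.60 = 179.33 m.
Depth below ground = 335.2 − 179.33 = 155.9 m.

155.9 m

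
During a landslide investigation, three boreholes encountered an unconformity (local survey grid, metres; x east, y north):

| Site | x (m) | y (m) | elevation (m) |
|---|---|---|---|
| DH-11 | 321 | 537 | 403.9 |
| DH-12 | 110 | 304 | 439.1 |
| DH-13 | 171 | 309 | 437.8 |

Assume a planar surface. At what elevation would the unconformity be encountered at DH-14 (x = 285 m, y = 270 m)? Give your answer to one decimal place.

Two edge vectors: DH-11→DH-12 = (-211, -233, 35.2), DH-11→DH-13 = (-150, -228, 33.9).
Normal n = (DH-11→DH-12) × (DH-11→DH-13) = (126.9, 1872.9, 13158).
So ∂z/∂x = −n_x/n_z = −0.00964 and ∂z/∂y = −n_y/n_z = −0.14234.
Intercept c from DH-11: 403.9 + 3.10 + 76.44 = 483.43.
At (285, 270): z = −2.7 − 38.4 + 483.43 = 442.3 m.

442.3 m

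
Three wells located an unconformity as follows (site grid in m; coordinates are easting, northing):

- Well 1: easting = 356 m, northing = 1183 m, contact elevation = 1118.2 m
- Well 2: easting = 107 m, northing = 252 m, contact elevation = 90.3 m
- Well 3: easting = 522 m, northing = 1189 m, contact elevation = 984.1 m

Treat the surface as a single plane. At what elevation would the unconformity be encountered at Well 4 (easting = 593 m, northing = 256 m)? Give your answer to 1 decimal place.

-320.4 m

Let the plane be z = a·easting + b·northing + c.
Well 2−Well 1: −249a − 931b = −1027.9;  Well 3−Well 1: 166a + 6b = −134.1.
Solving gives a = −0.856013, b = 1.333026.
Then c = 1118.2 − a·356 − b·1183 = −154.03.
At (593, 256): z = −507.6 + 341.3 − 154.03 = -320.4 m.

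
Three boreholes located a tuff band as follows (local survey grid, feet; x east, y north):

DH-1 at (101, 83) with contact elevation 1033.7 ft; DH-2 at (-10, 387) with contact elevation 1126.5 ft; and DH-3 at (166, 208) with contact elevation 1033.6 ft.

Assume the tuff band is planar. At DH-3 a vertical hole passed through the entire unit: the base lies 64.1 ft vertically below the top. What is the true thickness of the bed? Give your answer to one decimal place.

Let the plane be z = a·x + b·y + c.
DH-2−DH-1: −111a + 304b = 92.8;  DH-3−DH-1: 65a + 125b = −0.1.
Solving gives a = −0.34578, b = 0.17901.
|∇z| = √(a²+b²) = 0.38937, so dip δ = arctan(0.38937) = 21.27°.
True thickness = vertical thickness × cos δ = 64.1 × cos 21.27° = 59.7 ft.

59.7 ft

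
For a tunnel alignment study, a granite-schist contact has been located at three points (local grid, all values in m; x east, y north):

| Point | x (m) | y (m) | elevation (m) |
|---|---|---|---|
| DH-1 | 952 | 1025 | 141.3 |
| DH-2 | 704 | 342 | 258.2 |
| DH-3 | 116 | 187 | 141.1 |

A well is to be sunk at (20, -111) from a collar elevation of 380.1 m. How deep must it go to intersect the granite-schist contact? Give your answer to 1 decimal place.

184.7 m

Two edge vectors: DH-1→DH-2 = (-248, -683, 116.9), DH-1→DH-3 = (-836, -838, -0.2).
Normal n = (DH-1→DH-2) × (DH-1→DH-3) = (98098.8, -97778, -363164).
So ∂z/∂x = −n_x/n_z = 0.270123 and ∂z/∂y = −n_y/n_z = −0.269239.
Intercept c from DH-1: 141.3 − 257.16 + 275.97 = 160.11.
At (20, -111): z_contact = 5.40 + 29.89 + 160.11 = 195.40 m.
Depth below ground = 380.1 − 195.40 = 184.7 m.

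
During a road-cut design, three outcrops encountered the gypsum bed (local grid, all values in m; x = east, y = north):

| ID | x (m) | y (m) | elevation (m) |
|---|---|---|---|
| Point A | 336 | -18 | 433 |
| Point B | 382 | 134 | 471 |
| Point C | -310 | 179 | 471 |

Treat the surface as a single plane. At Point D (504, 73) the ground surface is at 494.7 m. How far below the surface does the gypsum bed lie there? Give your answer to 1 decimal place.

Two edge vectors: Point A→Point B = (46, 152, 38), Point A→Point C = (-646, 197, 38).
Normal n = (Point A→Point B) × (Point A→Point C) = (-1710, -26296, 107254).
So ∂z/∂x = −n_x/n_z = 0.01594 and ∂z/∂y = −n_y/n_z = 0.24518.
Intercept c from Point A: 433 − 5.36 + 4.41 = 432.06.
At (504, 73): z_contact = 8.04 + 17.90 + 432.06 = 457.99 m.
Depth below ground = 494.7 − 457.99 = 36.7 m.

36.7 m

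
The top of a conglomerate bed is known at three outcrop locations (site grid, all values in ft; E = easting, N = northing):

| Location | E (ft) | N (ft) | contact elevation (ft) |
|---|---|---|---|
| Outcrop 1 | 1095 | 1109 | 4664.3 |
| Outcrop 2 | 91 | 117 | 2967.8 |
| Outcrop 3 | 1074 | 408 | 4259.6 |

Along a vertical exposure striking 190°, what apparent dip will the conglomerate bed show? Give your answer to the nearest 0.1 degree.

Let the plane be z = a·E + b·N + c.
Outcrop 2−Outcrop 1: −1004a − 992b = −1696.5;  Outcrop 3−Outcrop 1: −21a − 701b = −404.7.
Solving gives a = 1.15346, b = 0.54276.
Unit vector along 190° is (sin 190°, cos 190°) = (-0.1736, -0.9848).
Slope in that direction = a·(-0.1736) + b·(-0.9848) = −0.73481.
Apparent dip = arctan|0.73481| = 36.3° (true dip is 51.9°, so apparent ≤ true as expected).

36.3°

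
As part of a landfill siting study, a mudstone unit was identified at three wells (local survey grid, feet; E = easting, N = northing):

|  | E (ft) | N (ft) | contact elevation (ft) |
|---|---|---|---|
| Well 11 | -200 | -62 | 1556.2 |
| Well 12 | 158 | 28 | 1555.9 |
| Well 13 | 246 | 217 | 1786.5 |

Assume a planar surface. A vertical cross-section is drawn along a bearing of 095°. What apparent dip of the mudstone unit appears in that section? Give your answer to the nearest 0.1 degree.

Two edge vectors: Well 11→Well 12 = (358, 90, -0.3), Well 11→Well 13 = (446, 279, 230.3).
Normal n = (Well 11→Well 12) × (Well 11→Well 13) = (20810.7, -82581.2, 59742).
So ∂z/∂E = −n_x/n_z = −0.34834 and ∂z/∂N = −n_y/n_z = 1.38230.
Unit vector along 095° is (sin 95°, cos 95°) = (0.9962, -0.0872).
Slope in that direction = a·(0.9962) + b·(-0.0872) = −0.46749.
Apparent dip = arctan|0.46749| = 25.1° (true dip is 55.0°, so apparent ≤ true as expected).

25.1°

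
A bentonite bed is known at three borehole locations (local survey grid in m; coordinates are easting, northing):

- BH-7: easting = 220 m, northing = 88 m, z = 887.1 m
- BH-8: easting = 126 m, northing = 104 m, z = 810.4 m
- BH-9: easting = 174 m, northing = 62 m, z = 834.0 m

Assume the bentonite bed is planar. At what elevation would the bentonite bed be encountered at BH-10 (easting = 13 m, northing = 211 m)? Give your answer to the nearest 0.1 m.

758.6 m

Let the plane be z = a·easting + b·northing + c.
BH-8−BH-7: −94a + 16b = −76.7;  BH-9−BH-7: −46a − 26b = −53.1.
Solving gives a = 0.89428, b = 0.46013.
Then c = 887.1 − a·220 − b·88 = 649.87.
At (13, 211): z = 11.6 + 97.1 + 649.87 = 758.6 m.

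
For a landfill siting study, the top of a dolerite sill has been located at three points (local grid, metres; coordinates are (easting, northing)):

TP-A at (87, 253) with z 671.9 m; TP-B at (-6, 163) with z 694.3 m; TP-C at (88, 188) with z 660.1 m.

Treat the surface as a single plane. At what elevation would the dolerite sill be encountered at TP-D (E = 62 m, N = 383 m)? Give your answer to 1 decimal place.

Two edge vectors: TP-A→TP-B = (-93, -90, 22.4), TP-A→TP-C = (1, -65, -11.8).
Normal n = (TP-A→TP-B) × (TP-A→TP-C) = (2518, -1075, 6135).
So ∂z/∂E = −n_x/n_z = −0.41043 and ∂z/∂N = −n_y/n_z = 0.17522.
Intercept c from TP-A: 671.9 + 35.71 − 44.33 = 663.28.
At (62, 383): z = −25.4 + 67.1 + 663.28 = 704.9 m.

704.9 m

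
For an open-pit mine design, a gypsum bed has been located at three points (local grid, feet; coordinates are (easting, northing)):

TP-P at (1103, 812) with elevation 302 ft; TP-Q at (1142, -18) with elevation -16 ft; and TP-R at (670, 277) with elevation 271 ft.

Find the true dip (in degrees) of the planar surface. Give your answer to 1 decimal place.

27.8°

Two edge vectors: TP-P→TP-Q = (39, -830, -318), TP-P→TP-R = (-433, -535, -31).
Normal n = (TP-P→TP-Q) × (TP-P→TP-R) = (-144400, 138903, -380255).
So ∂z/∂E = −n_x/n_z = −0.37975 and ∂z/∂N = −n_y/n_z = 0.36529.
Gradient magnitude |∇z| = √(a² + b²) = √(0.14421 + 0.13344) = 0.52692.
True dip = arctan(0.52692) = 27.8°, dipping toward SE (azimuth ≈ 134°).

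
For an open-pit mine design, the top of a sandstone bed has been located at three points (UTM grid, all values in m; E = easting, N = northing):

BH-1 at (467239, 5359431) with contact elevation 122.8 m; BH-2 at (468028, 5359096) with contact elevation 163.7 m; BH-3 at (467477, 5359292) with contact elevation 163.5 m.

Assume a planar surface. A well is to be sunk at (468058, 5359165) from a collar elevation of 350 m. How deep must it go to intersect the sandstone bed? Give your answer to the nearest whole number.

Let the plane be z = a·E + b·N + c.
BH-2−BH-1: 789a − 335b = 40.9;  BH-3−BH-1: 238a − 139b = 40.7.
Solving gives a = −0.26550215, b = −0.74740657.
Then c = 122.8 − a·467239 − b·5359431 = 4129849.68.
At (468058, 5359165): z_contact = −124270.4 − 4005475.1 + 4129849.68 = 104.2 m.
Depth below ground = 350 − 104.2 = 246 m.

246 m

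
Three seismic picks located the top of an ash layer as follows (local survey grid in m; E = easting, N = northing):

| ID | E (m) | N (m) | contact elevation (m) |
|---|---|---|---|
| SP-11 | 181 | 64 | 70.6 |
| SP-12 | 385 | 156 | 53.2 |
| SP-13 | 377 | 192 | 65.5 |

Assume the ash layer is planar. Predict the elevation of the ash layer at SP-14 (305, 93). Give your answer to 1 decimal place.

Two edge vectors: SP-11→SP-12 = (204, 92, -17.4), SP-11→SP-13 = (196, 128, -5.1).
Normal n = (SP-11→SP-12) × (SP-11→SP-13) = (1758, -2370, 8080).
So ∂z/∂E = −n_x/n_z = −0.21757 and ∂z/∂N = −n_y/n_z = 0.29332.
Intercept c from SP-11: 70.6 + 39.38 − 18.77 = 91.21.
At (305, 93): z = −66.4 + 27.3 + 91.21 = 52.1 m.

52.1 m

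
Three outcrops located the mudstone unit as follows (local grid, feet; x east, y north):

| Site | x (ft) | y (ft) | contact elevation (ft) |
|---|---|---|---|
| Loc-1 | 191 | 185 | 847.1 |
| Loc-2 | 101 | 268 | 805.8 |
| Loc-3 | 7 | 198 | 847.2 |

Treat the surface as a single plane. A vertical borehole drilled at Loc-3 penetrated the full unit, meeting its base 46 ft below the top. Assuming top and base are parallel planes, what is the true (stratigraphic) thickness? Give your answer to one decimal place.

40.5 ft

Let the plane be z = a·x + b·y + c.
Loc-2−Loc-1: −90a + 83b = −41.3;  Loc-3−Loc-1: −184a + 13b = 0.1.
Solving gives a = −0.03866, b = −0.53951.
|∇z| = √(a²+b²) = 0.54090, so dip δ = arctan(0.54090) = 28.41°.
True thickness = vertical thickness × cos δ = 46 × cos 28.41° = 40.5 ft.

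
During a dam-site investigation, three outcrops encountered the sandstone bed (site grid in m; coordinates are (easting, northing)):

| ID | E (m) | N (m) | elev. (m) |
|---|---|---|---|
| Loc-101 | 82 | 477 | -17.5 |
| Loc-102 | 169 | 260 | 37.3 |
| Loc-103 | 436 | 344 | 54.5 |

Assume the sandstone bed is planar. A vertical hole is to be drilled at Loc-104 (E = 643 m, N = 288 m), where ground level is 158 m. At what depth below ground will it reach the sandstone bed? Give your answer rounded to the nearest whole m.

Let the plane be z = a·E + b·N + c.
Loc-102−Loc-101: 87a − 217b = 54.8;  Loc-103−Loc-101: 354a − 133b = 72.
Solving gives a = 0.12775, b = −0.20132.
Then c = -17.5 − a·82 − b·477 = 68.05.
At (643, 288): z_contact = 82.1 − 58.0 + 68.05 = 92.2 m.
Depth below ground = 158 − 92.2 = 66 m.

66 m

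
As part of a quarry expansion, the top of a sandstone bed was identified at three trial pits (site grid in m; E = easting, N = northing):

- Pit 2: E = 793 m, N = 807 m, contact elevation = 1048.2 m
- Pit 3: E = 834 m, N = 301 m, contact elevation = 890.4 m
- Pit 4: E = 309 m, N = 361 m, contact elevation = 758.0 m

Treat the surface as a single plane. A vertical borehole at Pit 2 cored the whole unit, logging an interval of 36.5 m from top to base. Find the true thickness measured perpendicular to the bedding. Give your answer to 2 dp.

33.36 m

Two edge vectors: Pit 2→Pit 3 = (41, -506, -157.8), Pit 2→Pit 4 = (-484, -446, -290.2).
Normal n = (Pit 2→Pit 3) × (Pit 2→Pit 4) = (76462.4, 88273.4, -263190).
So ∂z/∂E = −n_x/n_z = 0.29052 and ∂z/∂N = −n_y/n_z = 0.33540.
|∇z| = √(a²+b²) = 0.44373, so dip δ = arctan(0.44373) = 23.93°.
True thickness = vertical thickness × cos δ = 36.5 × cos 23.93° = 33.36 m.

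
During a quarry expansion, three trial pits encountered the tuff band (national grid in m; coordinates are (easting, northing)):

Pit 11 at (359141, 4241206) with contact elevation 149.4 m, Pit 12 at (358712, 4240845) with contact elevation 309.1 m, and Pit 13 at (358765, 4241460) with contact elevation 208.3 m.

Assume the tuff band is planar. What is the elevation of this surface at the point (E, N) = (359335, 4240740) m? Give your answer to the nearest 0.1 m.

Let the plane be z = a·E + b·N + c.
Pit 12−Pit 11: −429a − 361b = 159.7;  Pit 13−Pit 11: −376a + 254b = 58.9.
Solving gives a = −0.252661196, b = −0.142128385.
Then c = 149.4 − a·359141 − b·4241206 = 693686.15.
At (359335, 4240740): z = −90790.0 − 602729.5 + 693686.15 = 166.6 m.

166.6 m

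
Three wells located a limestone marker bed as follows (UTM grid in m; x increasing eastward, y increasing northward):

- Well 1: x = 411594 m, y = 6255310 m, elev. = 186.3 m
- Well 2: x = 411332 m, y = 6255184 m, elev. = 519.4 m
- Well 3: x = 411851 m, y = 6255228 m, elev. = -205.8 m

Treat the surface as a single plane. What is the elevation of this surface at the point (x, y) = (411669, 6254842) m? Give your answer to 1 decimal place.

Let the plane be z = a·x + b·y + c.
Well 2−Well 1: −262a − 126b = 333.1;  Well 3−Well 1: 257a − 82b = −392.1.
Solving gives a = −1.424252775, b = 0.317890692.
Then c = 186.3 − a·411594 − b·6255310 = −1402104.63.
At (411669, 6254842): z = −586320.7 + 1988356.0 − 1402104.63 = -69.3 m.

-69.3 m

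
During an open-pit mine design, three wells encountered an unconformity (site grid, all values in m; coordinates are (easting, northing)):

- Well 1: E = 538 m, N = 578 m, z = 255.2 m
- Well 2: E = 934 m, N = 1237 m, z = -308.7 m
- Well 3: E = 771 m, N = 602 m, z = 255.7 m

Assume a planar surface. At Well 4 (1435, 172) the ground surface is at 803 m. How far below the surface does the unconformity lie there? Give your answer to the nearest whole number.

Two edge vectors: Well 1→Well 2 = (396, 659, -563.9), Well 1→Well 3 = (233, 24, 0.5).
Normal n = (Well 1→Well 2) × (Well 1→Well 3) = (13863.1, -131586.7, -144043).
So ∂z/∂E = −n_x/n_z = 0.09624 and ∂z/∂N = −n_y/n_z = −0.91352.
Intercept c from Well 1: 255.2 − 51.78 + 528.02 = 731.44.
At (1435, 172): z_contact = 138.1 − 157.1 + 731.44 = 712.4 m.
Depth below ground = 803 − 712.4 = 91 m.

91 m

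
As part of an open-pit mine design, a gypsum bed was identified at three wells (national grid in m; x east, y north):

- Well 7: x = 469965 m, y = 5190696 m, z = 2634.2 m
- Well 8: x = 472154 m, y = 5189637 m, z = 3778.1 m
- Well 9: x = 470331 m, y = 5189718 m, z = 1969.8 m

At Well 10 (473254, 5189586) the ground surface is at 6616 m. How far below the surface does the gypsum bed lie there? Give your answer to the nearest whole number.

Two edge vectors: Well 7→Well 8 = (2189, -1059, 1143.9), Well 7→Well 9 = (366, -978, -664.4).
Normal n = (Well 7→Well 8) × (Well 7→Well 9) = (1822333.8, 1873039, -1753248).
So ∂z/∂x = −n_x/n_z = 1.03940447 and ∂z/∂y = −n_y/n_z = 1.06832519.
Intercept c from Well 7: 2634.2 − 488483.72 − 5545351.28 = −6031200.80.
At (473254, 5189586): z_contact = 491902.3 + 5544165.4 − 6031200.80 = 4867.0 m.
Depth below ground = 6616 − 4867.0 = 1749 m.

1749 m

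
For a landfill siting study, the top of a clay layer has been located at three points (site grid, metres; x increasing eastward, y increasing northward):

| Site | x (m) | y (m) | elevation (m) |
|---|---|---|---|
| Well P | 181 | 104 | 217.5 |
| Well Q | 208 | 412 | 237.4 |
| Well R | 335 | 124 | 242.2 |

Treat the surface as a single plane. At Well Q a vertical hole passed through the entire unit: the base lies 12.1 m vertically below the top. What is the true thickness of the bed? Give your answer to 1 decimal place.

Let the plane be z = a·x + b·y + c.
Well Q−Well P: 27a + 308b = 19.9;  Well R−Well P: 154a + 20b = 24.7.
Solving gives a = 0.15375, b = 0.05113.
|∇z| = √(a²+b²) = 0.16203, so dip δ = arctan(0.16203) = 9.20°.
True thickness = vertical thickness × cos δ = 12.1 × cos 9.20° = 11.9 m.

11.9 m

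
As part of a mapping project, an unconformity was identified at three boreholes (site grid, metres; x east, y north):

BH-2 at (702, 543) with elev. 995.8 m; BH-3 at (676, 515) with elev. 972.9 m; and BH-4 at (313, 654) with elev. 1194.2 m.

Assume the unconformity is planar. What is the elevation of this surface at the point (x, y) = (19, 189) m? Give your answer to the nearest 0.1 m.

783.8 m

Let the plane be z = a·x + b·y + c.
BH-3−BH-2: −26a − 28b = −22.9;  BH-4−BH-2: −389a + 111b = 198.4.
Solving gives a = −0.21870, b = 1.02094.
Then c = 995.8 − a·702 − b·543 = 594.96.
At (19, 189): z = −4.2 + 193.0 + 594.96 = 783.8 m.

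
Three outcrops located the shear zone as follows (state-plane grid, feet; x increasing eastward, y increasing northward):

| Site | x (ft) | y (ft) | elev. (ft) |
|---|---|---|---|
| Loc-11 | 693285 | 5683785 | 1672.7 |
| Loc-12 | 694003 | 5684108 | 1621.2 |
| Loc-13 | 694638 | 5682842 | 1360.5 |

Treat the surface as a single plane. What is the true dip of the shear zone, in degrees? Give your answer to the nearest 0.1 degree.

Two edge vectors: Loc-11→Loc-12 = (718, 323, -51.5), Loc-11→Loc-13 = (1353, -943, -312.2).
Normal n = (Loc-11→Loc-12) × (Loc-11→Loc-13) = (-149405.1, 154480.1, -1114093).
So ∂z/∂x = −n_x/n_z = −0.13410 and ∂z/∂y = −n_y/n_z = 0.13866.
Gradient magnitude |∇z| = √(a² + b²) = √(0.01798 + 0.01923) = 0.19290.
True dip = arctan(0.19290) = 10.9°, dipping toward SE (azimuth ≈ 136°).

10.9°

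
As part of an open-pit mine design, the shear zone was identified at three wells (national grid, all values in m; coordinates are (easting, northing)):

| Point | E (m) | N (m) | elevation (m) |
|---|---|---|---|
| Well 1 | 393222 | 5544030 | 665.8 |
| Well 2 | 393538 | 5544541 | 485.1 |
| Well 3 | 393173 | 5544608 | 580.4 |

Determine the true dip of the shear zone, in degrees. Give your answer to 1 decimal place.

18.8°

Let the plane be z = a·E + b·N + c.
Well 2−Well 1: 316a + 511b = −180.7;  Well 3−Well 1: −49a + 578b = −85.4.
Solving gives a = −0.29277, b = −0.17257.
Gradient magnitude |∇z| = √(a² + b²) = √(0.08572 + 0.02978) = 0.33985.
True dip = arctan(0.33985) = 18.8°, dipping toward ENE (azimuth ≈ 059°).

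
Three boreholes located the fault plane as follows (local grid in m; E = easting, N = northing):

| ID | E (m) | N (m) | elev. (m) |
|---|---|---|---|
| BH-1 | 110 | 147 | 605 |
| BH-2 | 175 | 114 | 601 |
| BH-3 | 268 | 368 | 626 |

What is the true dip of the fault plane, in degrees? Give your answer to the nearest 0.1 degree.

Two edge vectors: BH-1→BH-2 = (65, -33, -4), BH-1→BH-3 = (158, 221, 21).
Normal n = (BH-1→BH-2) × (BH-1→BH-3) = (191, -1997, 19579).
So ∂z/∂E = −n_x/n_z = −0.00976 and ∂z/∂N = −n_y/n_z = 0.10200.
Gradient magnitude |∇z| = √(a² + b²) = √(0.00010 + 0.01040) = 0.10246.
True dip = arctan(0.10246) = 5.9°, dipping toward S (azimuth ≈ 175°).

5.9°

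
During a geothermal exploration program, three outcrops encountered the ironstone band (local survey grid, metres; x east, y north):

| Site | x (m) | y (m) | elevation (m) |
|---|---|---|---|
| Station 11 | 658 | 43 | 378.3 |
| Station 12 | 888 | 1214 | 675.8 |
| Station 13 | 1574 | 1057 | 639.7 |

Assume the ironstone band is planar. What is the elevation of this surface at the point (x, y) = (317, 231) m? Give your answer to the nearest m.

424 m

Let the plane be z = a·x + b·y + c.
Station 12−Station 11: 230a + 1171b = 297.5;  Station 13−Station 11: 916a + 1014b = 261.4.
Solving gives a = 0.00528, b = 0.25302.
Then c = 378.3 − a·658 − b·43 = 363.94.
At (317, 231): z = 1.7 + 58.4 + 363.94 = 424.1 m.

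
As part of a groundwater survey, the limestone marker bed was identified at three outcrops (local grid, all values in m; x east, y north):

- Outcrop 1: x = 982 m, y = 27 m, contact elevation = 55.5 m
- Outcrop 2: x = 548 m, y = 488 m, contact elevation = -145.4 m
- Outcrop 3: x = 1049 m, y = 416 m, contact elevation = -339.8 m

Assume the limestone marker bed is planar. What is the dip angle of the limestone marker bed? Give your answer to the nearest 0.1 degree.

46.7°

Let the plane be z = a·x + b·y + c.
Outcrop 2−Outcrop 1: −434a + 461b = −200.9;  Outcrop 3−Outcrop 1: 67a + 389b = −395.3.
Solving gives a = −0.52116, b = −0.92643.
Gradient magnitude |∇z| = √(a² + b²) = √(0.27161 + 0.85828) = 1.06296.
True dip = arctan(1.06296) = 46.7°, dipping toward NNE (azimuth ≈ 029°).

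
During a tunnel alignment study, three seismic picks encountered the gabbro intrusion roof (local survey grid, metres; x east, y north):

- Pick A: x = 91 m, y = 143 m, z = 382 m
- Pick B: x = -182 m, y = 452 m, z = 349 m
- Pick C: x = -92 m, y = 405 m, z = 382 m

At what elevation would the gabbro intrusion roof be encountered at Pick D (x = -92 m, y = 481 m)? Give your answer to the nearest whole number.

Let the plane be z = a·x + b·y + c.
Pick B−Pick A: −273a + 309b = −33;  Pick C−Pick A: −183a + 262b = 0.
Solving gives a = 0.57721, b = 0.40316.
Then c = 382 − a·91 − b·143 = 271.82.
At (-92, 481): z = −53.1 + 193.9 + 271.82 = 412.6 m.

413 m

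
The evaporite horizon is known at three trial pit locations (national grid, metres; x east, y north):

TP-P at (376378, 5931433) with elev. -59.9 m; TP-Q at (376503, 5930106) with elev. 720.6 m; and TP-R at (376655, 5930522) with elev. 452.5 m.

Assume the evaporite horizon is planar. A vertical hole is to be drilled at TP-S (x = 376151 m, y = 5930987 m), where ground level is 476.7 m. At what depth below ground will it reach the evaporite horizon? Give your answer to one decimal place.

241.3 m

Let the plane be z = a·x + b·y + c.
TP-Q−TP-P: 125a − 1327b = 780.5;  TP-R−TP-P: 277a − 911b = 512.4.
Solving gives a = −0.122507726, b = −0.599708716.
Then c = -59.9 − a·376378 − b·5931433 = 3603181.38.
At (376151, 5930987): z_contact = −46081.40 − 3556864.60 + 3603181.38 = 235.38 m.
Depth below ground = 476.7 − 235.38 = 241.3 m.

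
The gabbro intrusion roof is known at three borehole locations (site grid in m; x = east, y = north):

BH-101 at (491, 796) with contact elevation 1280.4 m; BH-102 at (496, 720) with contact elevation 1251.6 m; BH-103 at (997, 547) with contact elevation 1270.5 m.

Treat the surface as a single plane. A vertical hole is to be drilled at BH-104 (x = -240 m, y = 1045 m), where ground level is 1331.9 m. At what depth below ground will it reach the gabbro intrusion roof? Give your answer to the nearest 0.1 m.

80.4 m

Let the plane be z = a·x + b·y + c.
BH-102−BH-101: 5a − 76b = −28.8;  BH-103−BH-101: 506a − 249b = −9.9.
Solving gives a = 0.172497, b = 0.390296.
Then c = 1280.4 − a·491 − b·796 = 885.03.
At (-240, 1045): z_contact = −41.40 + 407.86 + 885.03 = 1251.49 m.
Depth below ground = 1331.9 − 1251.49 = 80.4 m.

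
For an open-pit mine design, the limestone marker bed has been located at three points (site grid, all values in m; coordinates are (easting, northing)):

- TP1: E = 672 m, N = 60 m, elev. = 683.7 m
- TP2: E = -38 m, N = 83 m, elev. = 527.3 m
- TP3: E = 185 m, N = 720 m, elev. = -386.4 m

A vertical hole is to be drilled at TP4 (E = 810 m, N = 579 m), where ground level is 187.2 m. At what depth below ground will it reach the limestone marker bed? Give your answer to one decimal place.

Two edge vectors: TP1→TP2 = (-710, 23, -156.4), TP1→TP3 = (-487, 660, -1070.1).
Normal n = (TP1→TP2) × (TP1→TP3) = (78611.7, -683604.2, -457399).
So ∂z/∂E = −n_x/n_z = 0.17187 and ∂z/∂N = −n_y/n_z = −1.49455.
Intercept c from TP1: 683.7 − 115.49 + 89.67 = 657.88.
At (810, 579): z_contact = 139.21 − 865.34 + 657.88 = -68.25 m.
Depth below ground = 187.2 − (-68.25) = 255.5 m.

255.5 m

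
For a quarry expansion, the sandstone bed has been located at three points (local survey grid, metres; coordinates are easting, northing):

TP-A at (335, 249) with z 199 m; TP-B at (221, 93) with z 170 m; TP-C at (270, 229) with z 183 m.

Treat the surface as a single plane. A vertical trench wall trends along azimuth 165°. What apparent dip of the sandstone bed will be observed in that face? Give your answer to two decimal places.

3.18°

Two edge vectors: TP-A→TP-B = (-114, -156, -29), TP-A→TP-C = (-65, -20, -16).
Normal n = (TP-A→TP-B) × (TP-A→TP-C) = (1916, 61, -7860).
So ∂z/∂easting = −n_x/n_z = 0.24377 and ∂z/∂northing = −n_y/n_z = 0.00776.
Unit vector along 165° is (sin 165°, cos 165°) = (0.2588, -0.9659).
Slope in that direction = a·(0.2588) + b·(-0.9659) = 0.05559.
Apparent dip = arctan|0.05559| = 3.18° (true dip is 13.7°, so apparent ≤ true as expected).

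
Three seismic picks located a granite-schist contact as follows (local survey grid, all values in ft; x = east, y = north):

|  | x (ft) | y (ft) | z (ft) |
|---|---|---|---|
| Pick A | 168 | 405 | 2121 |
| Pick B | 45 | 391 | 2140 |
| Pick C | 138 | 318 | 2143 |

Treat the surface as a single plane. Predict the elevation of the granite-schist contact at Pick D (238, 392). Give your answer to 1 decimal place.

Let the plane be z = a·x + b·y + c.
Pick B−Pick A: −123a − 14b = 19;  Pick C−Pick A: −30a − 87b = 22.
Solving gives a = −0.13082, b = −0.20776.
Then c = 2121 − a·168 − b·405 = 2227.12.
At (238, 392): z = −31.1 − 81.4 + 2227.12 = 2114.5 ft.

2114.5 ft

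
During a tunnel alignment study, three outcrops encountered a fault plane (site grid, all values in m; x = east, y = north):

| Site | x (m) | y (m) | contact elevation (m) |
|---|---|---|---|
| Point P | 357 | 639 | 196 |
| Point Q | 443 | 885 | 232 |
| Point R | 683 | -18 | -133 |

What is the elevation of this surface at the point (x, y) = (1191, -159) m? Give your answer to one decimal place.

Two edge vectors: Point P→Point Q = (86, 246, 36), Point P→Point R = (326, -657, -329).
Normal n = (Point P→Point Q) × (Point P→Point R) = (-57282, 40030, -136698).
So ∂z/∂x = −n_x/n_z = −0.419041 and ∂z/∂y = −n_y/n_z = 0.292835.
Intercept c from Point P: 196 + 149.60 − 187.12 = 158.48.
At (1191, -159): z = −499.1 − 46.6 + 158.48 = -387.2 m.

-387.2 m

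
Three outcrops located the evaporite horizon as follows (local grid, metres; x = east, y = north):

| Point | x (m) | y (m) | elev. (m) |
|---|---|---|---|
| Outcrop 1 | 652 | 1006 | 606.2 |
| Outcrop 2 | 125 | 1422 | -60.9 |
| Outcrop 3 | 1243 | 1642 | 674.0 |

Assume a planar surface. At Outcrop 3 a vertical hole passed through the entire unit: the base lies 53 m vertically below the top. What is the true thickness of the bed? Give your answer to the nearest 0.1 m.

37.6 m

Two edge vectors: Outcrop 1→Outcrop 2 = (-527, 416, -667.1), Outcrop 1→Outcrop 3 = (591, 636, 67.8).
Normal n = (Outcrop 1→Outcrop 2) × (Outcrop 1→Outcrop 3) = (452480.4, -358525.5, -581028).
So ∂z/∂x = −n_x/n_z = 0.77876 and ∂z/∂y = −n_y/n_z = −0.61705.
|∇z| = √(a²+b²) = 0.99359, so dip δ = arctan(0.99359) = 44.82°.
True thickness = vertical thickness × cos δ = 53 × cos 44.82° = 37.6 m.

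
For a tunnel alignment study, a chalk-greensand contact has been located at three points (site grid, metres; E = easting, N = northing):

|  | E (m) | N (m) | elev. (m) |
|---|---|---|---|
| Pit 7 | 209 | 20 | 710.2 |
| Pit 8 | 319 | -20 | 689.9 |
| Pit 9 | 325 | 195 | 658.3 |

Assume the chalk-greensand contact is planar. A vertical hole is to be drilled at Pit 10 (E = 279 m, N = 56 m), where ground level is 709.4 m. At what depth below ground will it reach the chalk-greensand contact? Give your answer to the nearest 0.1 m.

Let the plane be z = a·E + b·N + c.
Pit 8−Pit 7: 110a − 40b = −20.3;  Pit 9−Pit 7: 116a + 175b = −51.9.
Solving gives a = −0.23560, b = −0.14040.
Then c = 710.2 − a·209 − b·20 = 762.25.
At (279, 56): z_contact = −65.73 − 7.86 + 762.25 = 688.65 m.
Depth below ground = 709.4 − 688.65 = 20.7 m.

20.7 m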